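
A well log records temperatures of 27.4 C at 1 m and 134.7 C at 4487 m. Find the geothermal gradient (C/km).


dT = 134.7 - 27.4 = 107.3 C
dz = 4487 - 1 = 4486 m
gradient = dT/dz * 1000 = 107.3/4486 * 1000 = 23.9189 C/km

23.9189


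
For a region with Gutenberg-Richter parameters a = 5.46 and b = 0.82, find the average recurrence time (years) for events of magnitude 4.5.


log10(N) = 5.46 - 0.82*4.5 = 1.77
N = 10^1.77 = 58.884366
T = 1/N = 1/58.884366 = 0.017 years

0.017


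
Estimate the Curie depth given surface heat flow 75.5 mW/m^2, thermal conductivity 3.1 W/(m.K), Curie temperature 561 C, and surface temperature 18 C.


T_Curie - T_surf = 561 - 18 = 543 C
Convert q to W/m^2: 75.5 mW/m^2 = 0.0755 W/m^2
d = 543 * 3.1 / 0.0755 = 22295.36 m

22295.36


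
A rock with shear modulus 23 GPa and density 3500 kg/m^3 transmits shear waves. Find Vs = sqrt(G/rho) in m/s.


Convert G to Pa: G = 23e9 Pa
Compute G/rho = 23e9 / 3500 = 6571428.5714
Vs = sqrt(6571428.5714) = 2563.48 m/s

2563.48


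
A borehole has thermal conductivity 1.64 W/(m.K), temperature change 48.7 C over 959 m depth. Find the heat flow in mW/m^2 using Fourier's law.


q = k * dT / dz * 1000
= 1.64 * 48.7 / 959 * 1000
= 0.083283 * 1000
= 83.2826 mW/m^2

83.2826


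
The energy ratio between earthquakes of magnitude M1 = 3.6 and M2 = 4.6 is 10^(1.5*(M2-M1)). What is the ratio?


M2 - M1 = 4.6 - 3.6 = 1.0
1.5 * 1.0 = 1.5
ratio = 10^1.5 = 31.62

31.62


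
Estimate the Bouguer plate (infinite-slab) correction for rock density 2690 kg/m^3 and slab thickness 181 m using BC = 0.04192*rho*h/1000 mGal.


BC = 0.04192 * rho * h / 1000
= 0.04192 * 2690 * 181 / 1000
= 20.4104 mGal

20.4104


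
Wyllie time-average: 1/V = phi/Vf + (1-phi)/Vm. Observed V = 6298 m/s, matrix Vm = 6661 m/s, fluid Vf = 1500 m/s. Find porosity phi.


1/V - 1/Vm = 1/6298 - 1/6661 = 8.65e-06
1/Vf - 1/Vm = 1/1500 - 1/6661 = 0.00051654
phi = 8.65e-06 / 0.00051654 = 0.0168

0.0168


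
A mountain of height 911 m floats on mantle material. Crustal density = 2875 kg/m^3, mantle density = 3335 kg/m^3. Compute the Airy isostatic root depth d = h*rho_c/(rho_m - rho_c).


rho_m - rho_c = 3335 - 2875 = 460
d = 911 * 2875 / 460
= 2619125 / 460
= 5693.75 m

5693.75


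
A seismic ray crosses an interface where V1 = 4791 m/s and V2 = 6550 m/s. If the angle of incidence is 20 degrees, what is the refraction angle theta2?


sin(theta1) = sin(20 deg) = 0.34202
sin(theta2) = V2/V1 * sin(theta1) = 6550/4791 * 0.34202 = 0.467592
theta2 = arcsin(0.467592) = 27.8781 degrees

27.8781


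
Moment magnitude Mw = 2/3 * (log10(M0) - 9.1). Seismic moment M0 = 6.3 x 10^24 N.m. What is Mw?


log10(M0) = log10(6.3 x 10^24) = 24.7993
Mw = 2/3 * (24.7993 - 9.1)
= 2/3 * 15.6993
= 10.47

10.47


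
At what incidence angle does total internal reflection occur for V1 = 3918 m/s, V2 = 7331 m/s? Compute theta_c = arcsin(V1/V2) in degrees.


V1/V2 = 3918/7331 = 0.534443
theta_c = arcsin(0.534443) = 32.3061 degrees

32.3061


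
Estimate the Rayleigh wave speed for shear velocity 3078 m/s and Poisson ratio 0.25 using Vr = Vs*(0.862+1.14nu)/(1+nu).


Numerator factor = 0.862 + 1.14*0.25 = 1.147
Denominator = 1 + 0.25 = 1.25
Vr = 3078 * 1.147 / 1.25 = 2824.37 m/s

2824.37


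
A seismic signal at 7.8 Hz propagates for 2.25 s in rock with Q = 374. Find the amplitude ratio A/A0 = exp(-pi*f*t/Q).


pi*f*t/Q = pi*7.8*2.25/374 = 0.14742
A/A0 = exp(-0.14742) = 0.862932

0.862932


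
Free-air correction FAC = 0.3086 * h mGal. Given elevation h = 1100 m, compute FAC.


FAC = 0.3086 * h
= 0.3086 * 1100
= 339.46 mGal

339.46


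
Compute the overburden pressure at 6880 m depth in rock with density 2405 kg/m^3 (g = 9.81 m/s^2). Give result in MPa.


P = rho * g * z / 1e6
= 2405 * 9.81 * 6880 / 1e6
= 162320184.0 / 1e6
= 162.3202 MPa

162.3202


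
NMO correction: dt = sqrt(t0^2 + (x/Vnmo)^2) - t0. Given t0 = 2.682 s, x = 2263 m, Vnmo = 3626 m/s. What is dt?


x/Vnmo = 2263/3626 = 0.624104
(x/Vnmo)^2 = 0.389505
t0^2 = 7.193124
sqrt(7.193124 + 0.389505) = 2.753657
dt = 2.753657 - 2.682 = 0.071657

0.071657


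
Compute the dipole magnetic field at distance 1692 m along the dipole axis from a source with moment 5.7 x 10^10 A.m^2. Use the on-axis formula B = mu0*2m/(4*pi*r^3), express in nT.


m = 5.7 x 10^10 = 57000000000 A.m^2
2m = 114000000000 A.m^2
r^3 = 1692^3 = 4843965888
B = (4pi*10^-7) * 114000000000 / (4*pi * 4843965888) * 1e9
= 143256.625004 / 60871070591.92 * 1e9
= 2353.4435 nT

2353.4435


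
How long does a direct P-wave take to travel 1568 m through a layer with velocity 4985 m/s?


t = x / V
= 1568 / 4985
= 0.3145 s

0.3145


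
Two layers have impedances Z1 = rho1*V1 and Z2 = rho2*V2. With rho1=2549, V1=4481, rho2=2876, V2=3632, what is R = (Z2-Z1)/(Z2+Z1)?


Z1 = 2549 * 4481 = 11422069
Z2 = 2876 * 3632 = 10445632
R = (10445632 - 11422069) / (10445632 + 11422069) = -976437 / 21867701 = -0.0447

-0.0447


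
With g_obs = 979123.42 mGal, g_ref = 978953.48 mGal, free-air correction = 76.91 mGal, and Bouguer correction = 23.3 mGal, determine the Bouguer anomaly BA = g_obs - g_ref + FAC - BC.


BA = g_obs - g_ref + FAC - BC
= 979123.42 - 978953.48 + 76.91 - 23.3
= 223.55 mGal

223.55


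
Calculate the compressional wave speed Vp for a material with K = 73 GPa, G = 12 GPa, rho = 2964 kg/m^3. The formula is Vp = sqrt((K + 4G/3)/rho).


First compute the effective modulus:
K + 4G/3 = 73e9 + 4*12e9/3 = 89000000000.0 Pa
Then divide by density:
89000000000.0 / 2964 = 30026990.5533 Pa/(kg/m^3)
Take the square root:
Vp = sqrt(30026990.5533) = 5479.69 m/s

5479.69


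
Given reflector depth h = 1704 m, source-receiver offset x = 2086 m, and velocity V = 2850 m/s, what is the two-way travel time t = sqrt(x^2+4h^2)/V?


x^2 + 4h^2 = 2086^2 + 4*1704^2 = 4351396 + 11614464 = 15965860
sqrt(15965860) = 3995.7302
t = 3995.7302 / 2850 = 1.402 s

1.402


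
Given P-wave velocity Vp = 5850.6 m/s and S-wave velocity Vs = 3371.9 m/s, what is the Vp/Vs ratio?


Vp/Vs = 5850.6 / 3371.9
= 1.7351

1.7351


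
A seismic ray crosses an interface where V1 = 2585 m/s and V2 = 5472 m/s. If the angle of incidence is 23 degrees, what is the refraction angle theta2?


sin(theta1) = sin(23 deg) = 0.390731
sin(theta2) = V2/V1 * sin(theta1) = 5472/2585 * 0.390731 = 0.827111
theta2 = arcsin(0.827111) = 55.8031 degrees

55.8031


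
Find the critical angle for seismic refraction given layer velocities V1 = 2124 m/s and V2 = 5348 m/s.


V1/V2 = 2124/5348 = 0.397158
theta_c = arcsin(0.397158) = 23.4006 degrees

23.4006


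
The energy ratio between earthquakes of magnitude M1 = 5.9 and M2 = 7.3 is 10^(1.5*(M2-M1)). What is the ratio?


M2 - M1 = 7.3 - 5.9 = 1.4
1.5 * 1.4 = 2.1
ratio = 10^2.1 = 125.89

125.89


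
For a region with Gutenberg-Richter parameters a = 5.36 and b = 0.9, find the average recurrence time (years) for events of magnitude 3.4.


log10(N) = 5.36 - 0.9*3.4 = 2.3
N = 10^2.3 = 199.526231
T = 1/N = 1/199.526231 = 0.005 years

0.005


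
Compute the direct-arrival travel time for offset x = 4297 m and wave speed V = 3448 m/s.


t = x / V
= 4297 / 3448
= 1.2462 s

1.2462


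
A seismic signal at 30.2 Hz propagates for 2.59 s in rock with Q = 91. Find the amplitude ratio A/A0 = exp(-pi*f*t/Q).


pi*f*t/Q = pi*30.2*2.59/91 = 2.70032
A/A0 = exp(-2.70032) = 0.067184

0.067184


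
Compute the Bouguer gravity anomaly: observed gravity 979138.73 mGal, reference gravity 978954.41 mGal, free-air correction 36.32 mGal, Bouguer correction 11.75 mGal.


BA = g_obs - g_ref + FAC - BC
= 979138.73 - 978954.41 + 36.32 - 11.75
= 208.89 mGal

208.89


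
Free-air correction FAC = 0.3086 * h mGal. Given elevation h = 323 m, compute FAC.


FAC = 0.3086 * h
= 0.3086 * 323
= 99.6778 mGal

99.6778


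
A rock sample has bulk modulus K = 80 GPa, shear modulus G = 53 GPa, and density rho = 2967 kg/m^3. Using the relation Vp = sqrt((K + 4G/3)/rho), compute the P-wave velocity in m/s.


First compute the effective modulus:
K + 4G/3 = 80e9 + 4*53e9/3 = 150666666666.67 Pa
Then divide by density:
150666666666.67 / 2967 = 50780811.1448 Pa/(kg/m^3)
Take the square root:
Vp = sqrt(50780811.1448) = 7126.07 m/s

7126.07


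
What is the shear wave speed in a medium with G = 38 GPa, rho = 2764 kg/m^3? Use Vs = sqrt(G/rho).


Convert G to Pa: G = 38e9 Pa
Compute G/rho = 38e9 / 2764 = 13748191.0275
Vs = sqrt(13748191.0275) = 3707.86 m/s

3707.86


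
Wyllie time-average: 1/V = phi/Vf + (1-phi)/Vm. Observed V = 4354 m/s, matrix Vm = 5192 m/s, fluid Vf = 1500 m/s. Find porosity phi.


1/V - 1/Vm = 1/4354 - 1/5192 = 3.707e-05
1/Vf - 1/Vm = 1/1500 - 1/5192 = 0.00047406
phi = 3.707e-05 / 0.00047406 = 0.0782

0.0782


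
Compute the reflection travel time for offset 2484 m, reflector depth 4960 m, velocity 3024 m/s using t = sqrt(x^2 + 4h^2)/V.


x^2 + 4h^2 = 2484^2 + 4*4960^2 = 6170256 + 98406400 = 104576656
sqrt(104576656) = 10226.2728
t = 10226.2728 / 3024 = 3.3817 s

3.3817


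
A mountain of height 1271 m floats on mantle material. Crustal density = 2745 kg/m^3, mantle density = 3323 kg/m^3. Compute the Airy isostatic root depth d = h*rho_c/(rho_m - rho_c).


rho_m - rho_c = 3323 - 2745 = 578
d = 1271 * 2745 / 578
= 3488895 / 578
= 6036.15 m

6036.15


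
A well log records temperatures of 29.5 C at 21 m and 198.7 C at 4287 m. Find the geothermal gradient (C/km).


dT = 198.7 - 29.5 = 169.2 C
dz = 4287 - 21 = 4266 m
gradient = dT/dz * 1000 = 169.2/4266 * 1000 = 39.6624 C/km

39.6624


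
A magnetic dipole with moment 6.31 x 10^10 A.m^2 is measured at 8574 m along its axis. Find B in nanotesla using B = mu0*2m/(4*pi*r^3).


m = 6.31 x 10^10 = 63100000000 A.m^2
2m = 126200000000 A.m^2
r^3 = 8574^3 = 630304543224
B = (4pi*10^-7) * 126200000000 / (4*pi * 630304543224) * 1e9
= 158587.597153 / 7920640490067.15 * 1e9
= 20.0221 nT

20.0221


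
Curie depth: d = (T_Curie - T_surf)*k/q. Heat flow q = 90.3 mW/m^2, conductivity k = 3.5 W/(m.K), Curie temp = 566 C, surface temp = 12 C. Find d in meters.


T_Curie - T_surf = 566 - 12 = 554 C
Convert q to W/m^2: 90.3 mW/m^2 = 0.0903 W/m^2
d = 554 * 3.5 / 0.0903 = 21472.87 m

21472.87


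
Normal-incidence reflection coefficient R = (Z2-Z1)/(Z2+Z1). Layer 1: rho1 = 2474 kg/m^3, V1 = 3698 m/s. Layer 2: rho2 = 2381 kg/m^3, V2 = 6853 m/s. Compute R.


Z1 = 2474 * 3698 = 9148852
Z2 = 2381 * 6853 = 16316993
R = (16316993 - 9148852) / (16316993 + 9148852) = 7168141 / 25465845 = 0.2815

0.2815


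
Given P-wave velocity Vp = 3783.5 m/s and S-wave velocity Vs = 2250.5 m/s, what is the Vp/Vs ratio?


Vp/Vs = 3783.5 / 2250.5
= 1.6812

1.6812


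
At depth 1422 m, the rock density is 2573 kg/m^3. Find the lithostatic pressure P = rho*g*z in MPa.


P = rho * g * z / 1e6
= 2573 * 9.81 * 1422 / 1e6
= 35892886.86 / 1e6
= 35.8929 MPa

35.8929


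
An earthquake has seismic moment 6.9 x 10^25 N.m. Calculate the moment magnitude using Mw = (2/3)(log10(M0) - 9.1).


log10(M0) = log10(6.9 x 10^25) = 25.8388
Mw = 2/3 * (25.8388 - 9.1)
= 2/3 * 16.7388
= 11.16

11.16


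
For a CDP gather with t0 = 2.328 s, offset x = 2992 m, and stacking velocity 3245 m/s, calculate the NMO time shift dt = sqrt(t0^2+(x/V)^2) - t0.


x/Vnmo = 2992/3245 = 0.922034
(x/Vnmo)^2 = 0.850147
t0^2 = 5.419584
sqrt(5.419584 + 0.850147) = 2.503943
dt = 2.503943 - 2.328 = 0.175943

0.175943


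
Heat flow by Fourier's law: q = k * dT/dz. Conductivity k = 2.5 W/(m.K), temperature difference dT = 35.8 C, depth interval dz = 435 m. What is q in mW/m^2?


q = k * dT / dz * 1000
= 2.5 * 35.8 / 435 * 1000
= 0.205747 * 1000
= 205.7471 mW/m^2

205.7471


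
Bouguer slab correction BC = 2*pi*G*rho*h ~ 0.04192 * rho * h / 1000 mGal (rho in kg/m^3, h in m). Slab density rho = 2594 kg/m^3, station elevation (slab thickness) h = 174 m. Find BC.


BC = 0.04192 * rho * h / 1000
= 0.04192 * 2594 * 174 / 1000
= 18.9208 mGal

18.9208


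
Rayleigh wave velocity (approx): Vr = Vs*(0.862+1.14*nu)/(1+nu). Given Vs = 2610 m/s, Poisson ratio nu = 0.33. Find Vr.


Numerator factor = 0.862 + 1.14*0.33 = 1.2382
Denominator = 1 + 0.33 = 1.33
Vr = 2610 * 1.2382 / 1.33 = 2429.85 m/s

2429.85


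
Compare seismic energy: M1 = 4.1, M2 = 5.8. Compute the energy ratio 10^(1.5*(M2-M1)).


M2 - M1 = 5.8 - 4.1 = 1.7
1.5 * 1.7 = 2.55
ratio = 10^2.55 = 354.81

354.81


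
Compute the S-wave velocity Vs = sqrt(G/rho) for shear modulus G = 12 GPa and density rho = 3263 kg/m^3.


Convert G to Pa: G = 12e9 Pa
Compute G/rho = 12e9 / 3263 = 3677597.3031
Vs = sqrt(3677597.3031) = 1917.71 m/s

1917.71


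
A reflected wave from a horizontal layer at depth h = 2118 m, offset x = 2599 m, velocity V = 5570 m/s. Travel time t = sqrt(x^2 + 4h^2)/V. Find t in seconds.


x^2 + 4h^2 = 2599^2 + 4*2118^2 = 6754801 + 17943696 = 24698497
sqrt(24698497) = 4969.7582
t = 4969.7582 / 5570 = 0.8922 s

0.8922


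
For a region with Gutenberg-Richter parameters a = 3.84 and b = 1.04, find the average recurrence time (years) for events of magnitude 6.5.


log10(N) = 3.84 - 1.04*6.5 = -2.92
N = 10^-2.92 = 0.001202
T = 1/N = 1/0.001202 = 831.7638 years

831.7638


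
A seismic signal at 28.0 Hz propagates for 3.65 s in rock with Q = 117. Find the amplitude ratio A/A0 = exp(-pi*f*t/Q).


pi*f*t/Q = pi*28.0*3.65/117 = 2.744195
A/A0 = exp(-2.744195) = 0.0643

0.0643


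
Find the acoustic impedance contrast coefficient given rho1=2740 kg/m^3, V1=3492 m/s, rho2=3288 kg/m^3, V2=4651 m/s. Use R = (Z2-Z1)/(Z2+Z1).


Z1 = 2740 * 3492 = 9568080
Z2 = 3288 * 4651 = 15292488
R = (15292488 - 9568080) / (15292488 + 9568080) = 5724408 / 24860568 = 0.2303

0.2303


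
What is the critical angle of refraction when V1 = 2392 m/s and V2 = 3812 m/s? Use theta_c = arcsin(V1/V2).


V1/V2 = 2392/3812 = 0.627492
theta_c = arcsin(0.627492) = 38.8653 degrees

38.8653


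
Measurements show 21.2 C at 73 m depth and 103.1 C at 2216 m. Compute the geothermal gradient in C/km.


dT = 103.1 - 21.2 = 81.9 C
dz = 2216 - 73 = 2143 m
gradient = dT/dz * 1000 = 81.9/2143 * 1000 = 38.2175 C/km

38.2175


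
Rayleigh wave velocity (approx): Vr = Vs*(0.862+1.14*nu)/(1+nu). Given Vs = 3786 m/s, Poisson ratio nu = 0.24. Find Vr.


Numerator factor = 0.862 + 1.14*0.24 = 1.1356
Denominator = 1 + 0.24 = 1.24
Vr = 3786 * 1.1356 / 1.24 = 3467.24 m/s

3467.24


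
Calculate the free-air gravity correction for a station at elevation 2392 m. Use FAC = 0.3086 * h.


FAC = 0.3086 * h
= 0.3086 * 2392
= 738.1712 mGal

738.1712


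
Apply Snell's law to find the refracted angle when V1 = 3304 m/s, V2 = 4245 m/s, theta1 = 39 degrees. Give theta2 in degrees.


sin(theta1) = sin(39 deg) = 0.62932
sin(theta2) = V2/V1 * sin(theta1) = 4245/3304 * 0.62932 = 0.808555
theta2 = arcsin(0.808555) = 53.955 degrees

53.955


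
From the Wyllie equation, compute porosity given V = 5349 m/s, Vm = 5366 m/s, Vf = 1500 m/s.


1/V - 1/Vm = 1/5349 - 1/5366 = 5.9e-07
1/Vf - 1/Vm = 1/1500 - 1/5366 = 0.00048031
phi = 5.9e-07 / 0.00048031 = 0.0012

0.0012


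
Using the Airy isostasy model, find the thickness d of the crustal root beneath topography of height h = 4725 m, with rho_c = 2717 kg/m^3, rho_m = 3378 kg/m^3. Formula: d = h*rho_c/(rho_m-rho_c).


rho_m - rho_c = 3378 - 2717 = 661
d = 4725 * 2717 / 661
= 12837825 / 661
= 19421.82 m

19421.82


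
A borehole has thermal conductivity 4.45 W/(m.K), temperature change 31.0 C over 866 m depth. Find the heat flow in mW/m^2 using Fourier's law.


q = k * dT / dz * 1000
= 4.45 * 31.0 / 866 * 1000
= 0.159296 * 1000
= 159.2956 mW/m^2

159.2956


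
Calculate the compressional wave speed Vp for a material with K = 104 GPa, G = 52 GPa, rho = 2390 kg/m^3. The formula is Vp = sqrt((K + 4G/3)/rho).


First compute the effective modulus:
K + 4G/3 = 104e9 + 4*52e9/3 = 173333333333.33 Pa
Then divide by density:
173333333333.33 / 2390 = 72524407.2524 Pa/(kg/m^3)
Take the square root:
Vp = sqrt(72524407.2524) = 8516.13 m/s

8516.13


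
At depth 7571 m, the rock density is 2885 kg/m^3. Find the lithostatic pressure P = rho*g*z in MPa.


P = rho * g * z / 1e6
= 2885 * 9.81 * 7571 / 1e6
= 214273306.35 / 1e6
= 214.2733 MPa

214.2733


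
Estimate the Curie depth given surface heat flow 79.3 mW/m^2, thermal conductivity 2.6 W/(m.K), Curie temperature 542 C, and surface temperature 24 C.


T_Curie - T_surf = 542 - 24 = 518 C
Convert q to W/m^2: 79.3 mW/m^2 = 0.0793 W/m^2
d = 518 * 2.6 / 0.0793 = 16983.61 m

16983.61


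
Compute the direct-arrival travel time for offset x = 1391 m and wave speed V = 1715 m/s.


t = x / V
= 1391 / 1715
= 0.8111 s

0.8111


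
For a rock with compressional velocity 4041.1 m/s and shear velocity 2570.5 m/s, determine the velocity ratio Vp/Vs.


Vp/Vs = 4041.1 / 2570.5
= 1.5721

1.5721


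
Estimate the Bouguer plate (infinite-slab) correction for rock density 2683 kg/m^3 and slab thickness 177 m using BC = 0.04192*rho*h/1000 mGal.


BC = 0.04192 * rho * h / 1000
= 0.04192 * 2683 * 177 / 1000
= 19.9074 mGal

19.9074


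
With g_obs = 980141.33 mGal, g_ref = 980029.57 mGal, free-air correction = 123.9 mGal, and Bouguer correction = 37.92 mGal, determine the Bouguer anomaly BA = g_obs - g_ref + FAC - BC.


BA = g_obs - g_ref + FAC - BC
= 980141.33 - 980029.57 + 123.9 - 37.92
= 197.74 mGal

197.74


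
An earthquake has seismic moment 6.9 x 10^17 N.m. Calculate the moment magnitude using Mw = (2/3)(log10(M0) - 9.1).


log10(M0) = log10(6.9 x 10^17) = 17.8388
Mw = 2/3 * (17.8388 - 9.1)
= 2/3 * 8.7388
= 5.83

5.83


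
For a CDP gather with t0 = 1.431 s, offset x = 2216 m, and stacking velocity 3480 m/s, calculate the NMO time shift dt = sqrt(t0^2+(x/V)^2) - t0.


x/Vnmo = 2216/3480 = 0.636782
(x/Vnmo)^2 = 0.405491
t0^2 = 2.047761
sqrt(2.047761 + 0.405491) = 1.566286
dt = 1.566286 - 1.431 = 0.135286

0.135286


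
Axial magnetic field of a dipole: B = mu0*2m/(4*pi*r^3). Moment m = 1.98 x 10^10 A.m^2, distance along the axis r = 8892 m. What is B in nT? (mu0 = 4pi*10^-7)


m = 1.98 x 10^10 = 19800000000 A.m^2
2m = 39600000000 A.m^2
r^3 = 8892^3 = 703069668288
B = (4pi*10^-7) * 39600000000 / (4*pi * 703069668288) * 1e9
= 49762.827633 / 8835034019421.57 * 1e9
= 5.6324 nT

5.6324


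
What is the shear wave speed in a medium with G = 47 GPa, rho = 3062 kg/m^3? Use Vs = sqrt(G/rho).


Convert G to Pa: G = 47e9 Pa
Compute G/rho = 47e9 / 3062 = 15349444.8073
Vs = sqrt(15349444.8073) = 3917.84 m/s

3917.84


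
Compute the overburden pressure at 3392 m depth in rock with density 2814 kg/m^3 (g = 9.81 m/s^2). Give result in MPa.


P = rho * g * z / 1e6
= 2814 * 9.81 * 3392 / 1e6
= 93637313.28 / 1e6
= 93.6373 MPa

93.6373


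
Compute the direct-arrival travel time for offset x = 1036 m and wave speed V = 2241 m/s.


t = x / V
= 1036 / 2241
= 0.4623 s

0.4623


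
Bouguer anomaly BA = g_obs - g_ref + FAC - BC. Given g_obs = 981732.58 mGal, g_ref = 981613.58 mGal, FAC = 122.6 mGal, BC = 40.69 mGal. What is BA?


BA = g_obs - g_ref + FAC - BC
= 981732.58 - 981613.58 + 122.6 - 40.69
= 200.91 mGal

200.91


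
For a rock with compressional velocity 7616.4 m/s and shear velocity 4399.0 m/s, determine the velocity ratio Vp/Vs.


Vp/Vs = 7616.4 / 4399.0
= 1.7314

1.7314


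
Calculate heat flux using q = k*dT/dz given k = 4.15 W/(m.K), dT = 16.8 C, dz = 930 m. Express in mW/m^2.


q = k * dT / dz * 1000
= 4.15 * 16.8 / 930 * 1000
= 0.074968 * 1000
= 74.9677 mW/m^2

74.9677


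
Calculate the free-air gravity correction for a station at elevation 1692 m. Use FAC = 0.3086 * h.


FAC = 0.3086 * h
= 0.3086 * 1692
= 522.1512 mGal

522.1512


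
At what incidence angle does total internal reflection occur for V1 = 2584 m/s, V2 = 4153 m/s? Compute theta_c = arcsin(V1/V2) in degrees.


V1/V2 = 2584/4153 = 0.622201
theta_c = arcsin(0.622201) = 38.477 degrees

38.477


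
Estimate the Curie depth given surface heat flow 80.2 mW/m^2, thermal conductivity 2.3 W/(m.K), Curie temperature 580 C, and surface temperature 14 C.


T_Curie - T_surf = 580 - 14 = 566 C
Convert q to W/m^2: 80.2 mW/m^2 = 0.0802 W/m^2
d = 566 * 2.3 / 0.0802 = 16231.92 m

16231.92


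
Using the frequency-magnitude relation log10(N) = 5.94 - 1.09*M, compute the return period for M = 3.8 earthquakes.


log10(N) = 5.94 - 1.09*3.8 = 1.798
N = 10^1.798 = 62.805836
T = 1/N = 1/62.805836 = 0.0159 years

0.0159


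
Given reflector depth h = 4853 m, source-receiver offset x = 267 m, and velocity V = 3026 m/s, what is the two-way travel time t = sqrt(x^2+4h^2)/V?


x^2 + 4h^2 = 267^2 + 4*4853^2 = 71289 + 94206436 = 94277725
sqrt(94277725) = 9709.6717
t = 9709.6717 / 3026 = 3.2087 s

3.2087


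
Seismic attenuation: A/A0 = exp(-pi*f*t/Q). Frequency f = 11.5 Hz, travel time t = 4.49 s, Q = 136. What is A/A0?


pi*f*t/Q = pi*11.5*4.49/136 = 1.192766
A/A0 = exp(-1.192766) = 0.303381

0.303381


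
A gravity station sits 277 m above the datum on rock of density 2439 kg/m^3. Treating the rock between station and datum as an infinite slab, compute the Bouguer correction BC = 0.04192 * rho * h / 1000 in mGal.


BC = 0.04192 * rho * h / 1000
= 0.04192 * 2439 * 277 / 1000
= 28.3213 mGal

28.3213


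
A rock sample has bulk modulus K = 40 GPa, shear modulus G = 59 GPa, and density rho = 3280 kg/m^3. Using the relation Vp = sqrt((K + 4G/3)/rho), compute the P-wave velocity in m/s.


First compute the effective modulus:
K + 4G/3 = 40e9 + 4*59e9/3 = 118666666666.67 Pa
Then divide by density:
118666666666.67 / 3280 = 36178861.7886 Pa/(kg/m^3)
Take the square root:
Vp = sqrt(36178861.7886) = 6014.89 m/s

6014.89


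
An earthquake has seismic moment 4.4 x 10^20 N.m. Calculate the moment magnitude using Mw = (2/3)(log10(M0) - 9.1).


log10(M0) = log10(4.4 x 10^20) = 20.6435
Mw = 2/3 * (20.6435 - 9.1)
= 2/3 * 11.5435
= 7.7

7.7


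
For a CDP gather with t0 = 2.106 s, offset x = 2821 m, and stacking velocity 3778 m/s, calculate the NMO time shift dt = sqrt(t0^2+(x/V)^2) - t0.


x/Vnmo = 2821/3778 = 0.746691
(x/Vnmo)^2 = 0.557548
t0^2 = 4.435236
sqrt(4.435236 + 0.557548) = 2.234454
dt = 2.234454 - 2.106 = 0.128454

0.128454


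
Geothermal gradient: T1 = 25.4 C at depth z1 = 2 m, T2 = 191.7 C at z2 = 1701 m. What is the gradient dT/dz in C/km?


dT = 191.7 - 25.4 = 166.3 C
dz = 1701 - 2 = 1699 m
gradient = dT/dz * 1000 = 166.3/1699 * 1000 = 97.8811 C/km

97.8811


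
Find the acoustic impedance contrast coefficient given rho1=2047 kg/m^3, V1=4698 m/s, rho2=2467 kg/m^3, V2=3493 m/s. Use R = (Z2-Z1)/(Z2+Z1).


Z1 = 2047 * 4698 = 9616806
Z2 = 2467 * 3493 = 8617231
R = (8617231 - 9616806) / (8617231 + 9616806) = -999575 / 18234037 = -0.0548

-0.0548


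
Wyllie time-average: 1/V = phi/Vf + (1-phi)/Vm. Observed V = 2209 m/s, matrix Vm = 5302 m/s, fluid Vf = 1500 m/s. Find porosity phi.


1/V - 1/Vm = 1/2209 - 1/5302 = 0.00026409
1/Vf - 1/Vm = 1/1500 - 1/5302 = 0.00047806
phi = 0.00026409 / 0.00047806 = 0.5524

0.5524


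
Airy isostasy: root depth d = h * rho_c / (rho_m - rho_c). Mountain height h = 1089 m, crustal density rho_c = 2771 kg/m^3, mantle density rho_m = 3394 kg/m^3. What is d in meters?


rho_m - rho_c = 3394 - 2771 = 623
d = 1089 * 2771 / 623
= 3017619 / 623
= 4843.69 m

4843.69


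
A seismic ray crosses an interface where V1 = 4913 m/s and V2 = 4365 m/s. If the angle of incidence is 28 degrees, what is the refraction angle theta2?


sin(theta1) = sin(28 deg) = 0.469472
sin(theta2) = V2/V1 * sin(theta1) = 4365/4913 * 0.469472 = 0.417106
theta2 = arcsin(0.417106) = 24.652 degrees

24.652


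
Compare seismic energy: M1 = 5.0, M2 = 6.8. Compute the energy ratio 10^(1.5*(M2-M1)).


M2 - M1 = 6.8 - 5.0 = 1.8
1.5 * 1.8 = 2.7
ratio = 10^2.7 = 501.19

501.19


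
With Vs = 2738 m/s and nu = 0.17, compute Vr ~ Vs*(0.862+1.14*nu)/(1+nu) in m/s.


Numerator factor = 0.862 + 1.14*0.17 = 1.0558
Denominator = 1 + 0.17 = 1.17
Vr = 2738 * 1.0558 / 1.17 = 2470.75 m/s

2470.75


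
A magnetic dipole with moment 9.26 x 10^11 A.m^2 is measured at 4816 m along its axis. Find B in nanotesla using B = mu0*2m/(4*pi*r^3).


m = 9.26 x 10^11 = 926000000000 A.m^2
2m = 1852000000000 A.m^2
r^3 = 4816^3 = 111701610496
B = (4pi*10^-7) * 1852000000000 / (4*pi * 111701610496) * 1e9
= 2327291.837779 / 1403683835713.53 * 1e9
= 1657.9886 nT

1657.9886


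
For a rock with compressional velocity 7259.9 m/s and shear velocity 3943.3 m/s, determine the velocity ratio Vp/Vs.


Vp/Vs = 7259.9 / 3943.3
= 1.8411

1.8411


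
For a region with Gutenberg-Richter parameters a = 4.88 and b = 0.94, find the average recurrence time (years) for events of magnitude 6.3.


log10(N) = 4.88 - 0.94*6.3 = -1.042
N = 10^-1.042 = 0.090782
T = 1/N = 1/0.090782 = 11.0154 years

11.0154


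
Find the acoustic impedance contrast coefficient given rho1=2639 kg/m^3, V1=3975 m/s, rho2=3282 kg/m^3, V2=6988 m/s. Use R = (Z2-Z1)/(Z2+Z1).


Z1 = 2639 * 3975 = 10490025
Z2 = 3282 * 6988 = 22934616
R = (22934616 - 10490025) / (22934616 + 10490025) = 12444591 / 33424641 = 0.3723

0.3723


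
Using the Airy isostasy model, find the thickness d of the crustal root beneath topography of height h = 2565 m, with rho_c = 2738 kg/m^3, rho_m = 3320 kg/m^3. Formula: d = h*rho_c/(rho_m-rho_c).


rho_m - rho_c = 3320 - 2738 = 582
d = 2565 * 2738 / 582
= 7022970 / 582
= 12066.96 m

12066.96


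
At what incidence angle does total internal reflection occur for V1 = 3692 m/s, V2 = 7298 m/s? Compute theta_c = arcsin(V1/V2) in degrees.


V1/V2 = 3692/7298 = 0.505892
theta_c = arcsin(0.505892) = 30.3906 degrees

30.3906


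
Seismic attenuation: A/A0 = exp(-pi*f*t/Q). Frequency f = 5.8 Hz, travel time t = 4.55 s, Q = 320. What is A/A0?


pi*f*t/Q = pi*5.8*4.55/320 = 0.259083
A/A0 = exp(-0.259083) = 0.771759

0.771759


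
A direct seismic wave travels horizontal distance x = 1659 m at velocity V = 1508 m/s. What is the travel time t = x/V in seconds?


t = x / V
= 1659 / 1508
= 1.1001 s

1.1001


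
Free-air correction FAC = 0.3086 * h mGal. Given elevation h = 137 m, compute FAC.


FAC = 0.3086 * h
= 0.3086 * 137
= 42.2782 mGal

42.2782


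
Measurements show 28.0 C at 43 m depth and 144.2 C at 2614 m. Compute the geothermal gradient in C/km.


dT = 144.2 - 28.0 = 116.2 C
dz = 2614 - 43 = 2571 m
gradient = dT/dz * 1000 = 116.2/2571 * 1000 = 45.1964 C/km

45.1964


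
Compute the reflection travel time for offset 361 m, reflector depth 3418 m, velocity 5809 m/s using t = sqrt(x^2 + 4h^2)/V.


x^2 + 4h^2 = 361^2 + 4*3418^2 = 130321 + 46730896 = 46861217
sqrt(46861217) = 6845.5253
t = 6845.5253 / 5809 = 1.1784 s

1.1784


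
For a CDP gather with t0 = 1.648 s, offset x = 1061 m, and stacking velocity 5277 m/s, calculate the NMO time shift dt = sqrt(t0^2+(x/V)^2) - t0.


x/Vnmo = 1061/5277 = 0.201061
(x/Vnmo)^2 = 0.040426
t0^2 = 2.715904
sqrt(2.715904 + 0.040426) = 1.66022
dt = 1.66022 - 1.648 = 0.01222

0.01222


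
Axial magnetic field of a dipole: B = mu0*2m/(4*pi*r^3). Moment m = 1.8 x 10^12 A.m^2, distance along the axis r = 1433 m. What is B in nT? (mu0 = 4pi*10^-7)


m = 1.8 x 10^12 = 1800000000000 A.m^2
2m = 3600000000000 A.m^2
r^3 = 1433^3 = 2942649737
B = (4pi*10^-7) * 3600000000000 / (4*pi * 2942649737) * 1e9
= 4523893.421169 / 36978427183.39 * 1e9
= 122338.7192 nT

122338.7192


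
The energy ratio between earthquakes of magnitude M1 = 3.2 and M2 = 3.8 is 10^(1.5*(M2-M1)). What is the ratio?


M2 - M1 = 3.8 - 3.2 = 0.6
1.5 * 0.6 = 0.9
ratio = 10^0.9 = 7.94

7.94


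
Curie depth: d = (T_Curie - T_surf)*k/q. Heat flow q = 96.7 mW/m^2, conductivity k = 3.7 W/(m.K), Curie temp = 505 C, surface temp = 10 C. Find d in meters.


T_Curie - T_surf = 505 - 10 = 495 C
Convert q to W/m^2: 96.7 mW/m^2 = 0.0967 W/m^2
d = 495 * 3.7 / 0.0967 = 18940.02 m

18940.02


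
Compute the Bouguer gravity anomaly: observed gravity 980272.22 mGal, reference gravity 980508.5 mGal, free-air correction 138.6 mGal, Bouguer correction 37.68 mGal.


BA = g_obs - g_ref + FAC - BC
= 980272.22 - 980508.5 + 138.6 - 37.68
= -135.36 mGal

-135.36


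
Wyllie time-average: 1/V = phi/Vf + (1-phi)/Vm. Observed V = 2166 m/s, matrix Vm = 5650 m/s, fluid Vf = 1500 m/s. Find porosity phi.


1/V - 1/Vm = 1/2166 - 1/5650 = 0.00028469
1/Vf - 1/Vm = 1/1500 - 1/5650 = 0.00048968
phi = 0.00028469 / 0.00048968 = 0.5814

0.5814


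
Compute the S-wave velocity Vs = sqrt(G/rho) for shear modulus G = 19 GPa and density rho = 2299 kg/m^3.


Convert G to Pa: G = 19e9 Pa
Compute G/rho = 19e9 / 2299 = 8264462.8099
Vs = sqrt(8264462.8099) = 2874.8 m/s

2874.8


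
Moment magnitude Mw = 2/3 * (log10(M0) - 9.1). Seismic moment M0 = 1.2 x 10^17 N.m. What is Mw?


log10(M0) = log10(1.2 x 10^17) = 17.0792
Mw = 2/3 * (17.0792 - 9.1)
= 2/3 * 7.9792
= 5.32

5.32


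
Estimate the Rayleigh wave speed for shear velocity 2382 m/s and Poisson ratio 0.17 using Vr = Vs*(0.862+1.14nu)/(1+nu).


Numerator factor = 0.862 + 1.14*0.17 = 1.0558
Denominator = 1 + 0.17 = 1.17
Vr = 2382 * 1.0558 / 1.17 = 2149.5 m/s

2149.5


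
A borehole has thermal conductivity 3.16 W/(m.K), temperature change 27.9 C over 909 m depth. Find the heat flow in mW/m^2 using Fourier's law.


q = k * dT / dz * 1000
= 3.16 * 27.9 / 909 * 1000
= 0.09699 * 1000
= 96.9901 mW/m^2

96.9901


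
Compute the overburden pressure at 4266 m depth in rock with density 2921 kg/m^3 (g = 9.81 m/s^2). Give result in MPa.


P = rho * g * z / 1e6
= 2921 * 9.81 * 4266 / 1e6
= 122242272.66 / 1e6
= 122.2423 MPa

122.2423


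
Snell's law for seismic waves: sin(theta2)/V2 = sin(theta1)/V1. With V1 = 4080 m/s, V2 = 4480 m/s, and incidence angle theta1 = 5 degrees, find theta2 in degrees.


sin(theta1) = sin(5 deg) = 0.087156
sin(theta2) = V2/V1 * sin(theta1) = 4480/4080 * 0.087156 = 0.0957
theta2 = arcsin(0.0957) = 5.4916 degrees

5.4916


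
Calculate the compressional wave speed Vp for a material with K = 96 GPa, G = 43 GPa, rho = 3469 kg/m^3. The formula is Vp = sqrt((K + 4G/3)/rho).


First compute the effective modulus:
K + 4G/3 = 96e9 + 4*43e9/3 = 153333333333.33 Pa
Then divide by density:
153333333333.33 / 3469 = 44201018.5452 Pa/(kg/m^3)
Take the square root:
Vp = sqrt(44201018.5452) = 6648.38 m/s

6648.38


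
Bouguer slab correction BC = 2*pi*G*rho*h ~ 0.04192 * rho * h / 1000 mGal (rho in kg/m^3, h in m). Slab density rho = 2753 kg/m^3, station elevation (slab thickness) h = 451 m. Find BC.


BC = 0.04192 * rho * h / 1000
= 0.04192 * 2753 * 451 / 1000
= 52.048 mGal

52.048


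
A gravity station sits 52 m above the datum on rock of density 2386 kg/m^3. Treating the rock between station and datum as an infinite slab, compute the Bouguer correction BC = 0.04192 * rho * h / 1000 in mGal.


BC = 0.04192 * rho * h / 1000
= 0.04192 * 2386 * 52 / 1000
= 5.2011 mGal

5.2011


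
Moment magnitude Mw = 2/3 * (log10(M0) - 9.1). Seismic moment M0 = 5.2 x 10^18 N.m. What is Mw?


log10(M0) = log10(5.2 x 10^18) = 18.716
Mw = 2/3 * (18.716 - 9.1)
= 2/3 * 9.616
= 6.41

6.41


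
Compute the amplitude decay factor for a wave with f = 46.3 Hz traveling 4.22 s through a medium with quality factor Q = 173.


pi*f*t/Q = pi*46.3*4.22/173 = 3.548111
A/A0 = exp(-3.548111) = 0.028779

0.028779


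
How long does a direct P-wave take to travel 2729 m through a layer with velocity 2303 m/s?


t = x / V
= 2729 / 2303
= 1.185 s

1.185


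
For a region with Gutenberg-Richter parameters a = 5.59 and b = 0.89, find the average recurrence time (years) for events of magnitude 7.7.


log10(N) = 5.59 - 0.89*7.7 = -1.263
N = 10^-1.263 = 0.054576
T = 1/N = 1/0.054576 = 18.3231 years

18.3231


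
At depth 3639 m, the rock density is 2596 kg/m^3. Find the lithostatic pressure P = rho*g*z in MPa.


P = rho * g * z / 1e6
= 2596 * 9.81 * 3639 / 1e6
= 92673539.64 / 1e6
= 92.6735 MPa

92.6735


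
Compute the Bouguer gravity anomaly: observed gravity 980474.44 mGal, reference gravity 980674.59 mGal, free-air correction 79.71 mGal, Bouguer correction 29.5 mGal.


BA = g_obs - g_ref + FAC - BC
= 980474.44 - 980674.59 + 79.71 - 29.5
= -149.94 mGal

-149.94


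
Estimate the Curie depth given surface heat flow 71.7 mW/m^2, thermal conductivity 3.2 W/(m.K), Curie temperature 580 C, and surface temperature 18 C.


T_Curie - T_surf = 580 - 18 = 562 C
Convert q to W/m^2: 71.7 mW/m^2 = 0.0717 W/m^2
d = 562 * 3.2 / 0.0717 = 25082.29 m

25082.29


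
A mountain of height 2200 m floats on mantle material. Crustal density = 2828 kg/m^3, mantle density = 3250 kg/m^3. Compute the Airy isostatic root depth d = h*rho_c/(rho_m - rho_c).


rho_m - rho_c = 3250 - 2828 = 422
d = 2200 * 2828 / 422
= 6221600 / 422
= 14743.13 m

14743.13


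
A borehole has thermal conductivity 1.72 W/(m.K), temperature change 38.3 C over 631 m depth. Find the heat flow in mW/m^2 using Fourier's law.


q = k * dT / dz * 1000
= 1.72 * 38.3 / 631 * 1000
= 0.104399 * 1000
= 104.3994 mW/m^2

104.3994


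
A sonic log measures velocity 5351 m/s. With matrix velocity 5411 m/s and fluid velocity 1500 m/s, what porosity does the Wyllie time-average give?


1/V - 1/Vm = 1/5351 - 1/5411 = 2.07e-06
1/Vf - 1/Vm = 1/1500 - 1/5411 = 0.00048186
phi = 2.07e-06 / 0.00048186 = 0.0043

0.0043


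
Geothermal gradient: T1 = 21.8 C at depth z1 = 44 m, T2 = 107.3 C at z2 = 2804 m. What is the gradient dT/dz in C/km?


dT = 107.3 - 21.8 = 85.5 C
dz = 2804 - 44 = 2760 m
gradient = dT/dz * 1000 = 85.5/2760 * 1000 = 30.9783 C/km

30.9783


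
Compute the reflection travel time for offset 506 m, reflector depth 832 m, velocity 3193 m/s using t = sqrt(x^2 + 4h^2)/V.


x^2 + 4h^2 = 506^2 + 4*832^2 = 256036 + 2768896 = 3024932
sqrt(3024932) = 1739.2332
t = 1739.2332 / 3193 = 0.5447 s

0.5447


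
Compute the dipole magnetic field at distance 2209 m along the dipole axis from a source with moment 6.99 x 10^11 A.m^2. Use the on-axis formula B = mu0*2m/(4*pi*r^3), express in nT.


m = 6.99 x 10^11 = 699000000000 A.m^2
2m = 1398000000000 A.m^2
r^3 = 2209^3 = 10779215329
B = (4pi*10^-7) * 1398000000000 / (4*pi * 10779215329) * 1e9
= 1756778.611887 / 135455614756.2 * 1e9
= 12969.4041 nT

12969.4041


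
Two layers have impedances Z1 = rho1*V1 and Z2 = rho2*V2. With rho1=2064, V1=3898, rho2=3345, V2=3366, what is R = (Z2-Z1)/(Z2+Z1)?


Z1 = 2064 * 3898 = 8045472
Z2 = 3345 * 3366 = 11259270
R = (11259270 - 8045472) / (11259270 + 8045472) = 3213798 / 19304742 = 0.1665

0.1665


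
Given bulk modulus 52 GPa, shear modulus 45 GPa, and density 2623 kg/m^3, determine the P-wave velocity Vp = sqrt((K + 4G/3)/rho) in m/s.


First compute the effective modulus:
K + 4G/3 = 52e9 + 4*45e9/3 = 112000000000.0 Pa
Then divide by density:
112000000000.0 / 2623 = 42699199.39 Pa/(kg/m^3)
Take the square root:
Vp = sqrt(42699199.39) = 6534.46 m/s

6534.46


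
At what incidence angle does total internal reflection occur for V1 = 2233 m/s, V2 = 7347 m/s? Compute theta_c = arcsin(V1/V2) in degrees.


V1/V2 = 2233/7347 = 0.303934
theta_c = arcsin(0.303934) = 17.694 degrees

17.694


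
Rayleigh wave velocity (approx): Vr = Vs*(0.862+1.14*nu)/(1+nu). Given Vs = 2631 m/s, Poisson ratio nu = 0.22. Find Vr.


Numerator factor = 0.862 + 1.14*0.22 = 1.1128
Denominator = 1 + 0.22 = 1.22
Vr = 2631 * 1.1128 / 1.22 = 2399.82 m/s

2399.82


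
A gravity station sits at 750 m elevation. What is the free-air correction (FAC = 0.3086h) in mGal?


FAC = 0.3086 * h
= 0.3086 * 750
= 231.45 mGal

231.45


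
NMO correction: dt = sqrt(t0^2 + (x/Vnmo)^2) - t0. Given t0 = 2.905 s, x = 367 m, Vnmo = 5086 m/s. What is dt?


x/Vnmo = 367/5086 = 0.072159
(x/Vnmo)^2 = 0.005207
t0^2 = 8.439025
sqrt(8.439025 + 0.005207) = 2.905896
dt = 2.905896 - 2.905 = 0.000896

8.960000e-04


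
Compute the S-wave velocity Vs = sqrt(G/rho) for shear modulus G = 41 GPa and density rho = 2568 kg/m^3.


Convert G to Pa: G = 41e9 Pa
Compute G/rho = 41e9 / 2568 = 15965732.0872
Vs = sqrt(15965732.0872) = 3995.71 m/s

3995.71


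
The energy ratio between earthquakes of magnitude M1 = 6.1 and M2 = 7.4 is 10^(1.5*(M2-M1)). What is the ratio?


M2 - M1 = 7.4 - 6.1 = 1.3
1.5 * 1.3 = 1.95
ratio = 10^1.95 = 89.13

89.13


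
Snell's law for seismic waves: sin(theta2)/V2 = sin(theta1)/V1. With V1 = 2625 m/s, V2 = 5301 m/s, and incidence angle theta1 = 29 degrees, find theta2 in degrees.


sin(theta1) = sin(29 deg) = 0.48481
sin(theta2) = V2/V1 * sin(theta1) = 5301/2625 * 0.48481 = 0.979038
theta2 = arcsin(0.979038) = 78.248 degrees

78.248


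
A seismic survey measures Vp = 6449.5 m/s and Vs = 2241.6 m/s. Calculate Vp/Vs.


Vp/Vs = 6449.5 / 2241.6
= 2.8772

2.8772


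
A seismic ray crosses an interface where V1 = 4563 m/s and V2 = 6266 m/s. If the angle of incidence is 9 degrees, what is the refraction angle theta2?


sin(theta1) = sin(9 deg) = 0.156434
sin(theta2) = V2/V1 * sin(theta1) = 6266/4563 * 0.156434 = 0.214819
theta2 = arcsin(0.214819) = 12.4049 degrees

12.4049


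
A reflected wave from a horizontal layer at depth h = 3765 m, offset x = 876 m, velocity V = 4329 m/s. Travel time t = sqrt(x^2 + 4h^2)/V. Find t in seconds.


x^2 + 4h^2 = 876^2 + 4*3765^2 = 767376 + 56700900 = 57468276
sqrt(57468276) = 7580.7833
t = 7580.7833 / 4329 = 1.7512 s

1.7512


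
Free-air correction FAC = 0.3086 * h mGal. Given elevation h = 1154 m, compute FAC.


FAC = 0.3086 * h
= 0.3086 * 1154
= 356.1244 mGal

356.1244


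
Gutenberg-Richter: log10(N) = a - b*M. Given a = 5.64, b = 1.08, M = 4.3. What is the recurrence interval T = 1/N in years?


log10(N) = 5.64 - 1.08*4.3 = 0.996
N = 10^0.996 = 9.908319
T = 1/N = 1/9.908319 = 0.1009 years

0.1009


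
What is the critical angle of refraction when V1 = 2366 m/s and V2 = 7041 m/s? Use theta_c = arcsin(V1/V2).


V1/V2 = 2366/7041 = 0.336032
theta_c = arcsin(0.336032) = 19.6353 degrees

19.6353


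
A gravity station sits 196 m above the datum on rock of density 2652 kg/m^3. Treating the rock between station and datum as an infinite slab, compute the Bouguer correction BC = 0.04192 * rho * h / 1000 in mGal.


BC = 0.04192 * rho * h / 1000
= 0.04192 * 2652 * 196 / 1000
= 21.7897 mGal

21.7897


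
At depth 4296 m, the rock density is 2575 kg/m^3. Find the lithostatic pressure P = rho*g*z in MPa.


P = rho * g * z / 1e6
= 2575 * 9.81 * 4296 / 1e6
= 108520182.0 / 1e6
= 108.5202 MPa

108.5202


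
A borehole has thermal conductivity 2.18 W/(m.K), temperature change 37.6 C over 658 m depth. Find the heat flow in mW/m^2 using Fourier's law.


q = k * dT / dz * 1000
= 2.18 * 37.6 / 658 * 1000
= 0.124571 * 1000
= 124.5714 mW/m^2

124.5714


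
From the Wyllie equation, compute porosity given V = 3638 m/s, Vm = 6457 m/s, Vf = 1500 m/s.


1/V - 1/Vm = 1/3638 - 1/6457 = 0.00012001
1/Vf - 1/Vm = 1/1500 - 1/6457 = 0.0005118
phi = 0.00012001 / 0.0005118 = 0.2345

0.2345


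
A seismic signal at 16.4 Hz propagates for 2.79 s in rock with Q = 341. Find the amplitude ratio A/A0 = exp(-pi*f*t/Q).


pi*f*t/Q = pi*16.4*2.79/341 = 0.421545
A/A0 = exp(-0.421545) = 0.656033

0.656033


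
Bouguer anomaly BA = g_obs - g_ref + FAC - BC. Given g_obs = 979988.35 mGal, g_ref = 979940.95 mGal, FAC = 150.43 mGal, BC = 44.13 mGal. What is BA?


BA = g_obs - g_ref + FAC - BC
= 979988.35 - 979940.95 + 150.43 - 44.13
= 153.7 mGal

153.7


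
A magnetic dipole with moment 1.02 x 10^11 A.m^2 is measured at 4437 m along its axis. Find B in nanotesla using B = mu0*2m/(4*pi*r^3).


m = 1.02 x 10^11 = 102000000000 A.m^2
2m = 204000000000 A.m^2
r^3 = 4437^3 = 87351081453
B = (4pi*10^-7) * 204000000000 / (4*pi * 87351081453) * 1e9
= 256353.960533 / 1097686063103.47 * 1e9
= 233.5403 nT

233.5403
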